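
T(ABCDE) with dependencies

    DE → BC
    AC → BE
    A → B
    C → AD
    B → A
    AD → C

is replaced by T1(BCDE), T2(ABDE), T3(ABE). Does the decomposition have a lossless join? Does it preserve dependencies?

Lossless test (chase): Rows 1 and 2 agree on DE; apply DE→BC and equate their BC entries. Rows 1 and 2 agree on C; apply C→AD and equate their AD entries. Row 1 is now all distinguished symbols — the join is lossless.
Dependency preservation: AC → BE; C → AD; AD → C are not contained in any single fragment, but the restricted closure of each left-hand side across the fragments still reaches the right-hand side; the remaining FDs each lie inside some fragment. All dependencies are preserved.

lossless and dependency-preserving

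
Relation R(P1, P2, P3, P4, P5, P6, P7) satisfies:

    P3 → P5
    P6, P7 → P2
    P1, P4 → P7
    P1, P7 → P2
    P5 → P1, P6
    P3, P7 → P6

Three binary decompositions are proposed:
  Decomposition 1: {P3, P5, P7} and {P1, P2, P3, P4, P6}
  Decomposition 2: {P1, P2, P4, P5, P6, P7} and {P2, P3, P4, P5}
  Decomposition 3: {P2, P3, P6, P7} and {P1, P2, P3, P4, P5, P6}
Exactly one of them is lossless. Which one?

Decomposition 2

Decomposition 1: common = {P3}, closure = {P1, P3, P5, P6} → lossy.
Decomposition 2: common = {P2, P4, P5}, closure = {P1, P2, P4, P5, P6, P7} → lossless.
Decomposition 3: common = {P2, P3, P6}, closure = {P1, P2, P3, P5, P6} → lossy.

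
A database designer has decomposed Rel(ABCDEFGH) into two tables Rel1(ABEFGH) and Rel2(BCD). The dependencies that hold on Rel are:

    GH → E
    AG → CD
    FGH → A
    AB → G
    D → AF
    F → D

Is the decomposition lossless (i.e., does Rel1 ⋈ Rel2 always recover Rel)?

Common attributes: Rel1 ∩ Rel2 = {B}.
No dependency enlarges {B}, so (B)⁺ = {B}.
The closure contains neither all of Rel1 = {ABEFGH} nor all of Rel2 = {BCD}, so the common attributes are not a superkey of either fragment. The join is lossy.

No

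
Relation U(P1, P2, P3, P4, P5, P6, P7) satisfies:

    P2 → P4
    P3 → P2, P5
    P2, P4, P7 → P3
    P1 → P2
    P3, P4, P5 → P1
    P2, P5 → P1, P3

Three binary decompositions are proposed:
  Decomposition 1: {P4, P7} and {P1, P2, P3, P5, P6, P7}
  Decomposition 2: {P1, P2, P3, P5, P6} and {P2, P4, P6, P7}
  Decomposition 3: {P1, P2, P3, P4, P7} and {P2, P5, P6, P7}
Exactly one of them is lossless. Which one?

Decomposition 1: common = {P7}, closure = {P7} → lossy.
Decomposition 2: common = {P2, P6}, closure = {P2, P4, P6} → lossy.
Decomposition 3: common = {P2, P7}, closure = {P1, P2, P3, P4, P5, P7} → lossless.

Decomposition 3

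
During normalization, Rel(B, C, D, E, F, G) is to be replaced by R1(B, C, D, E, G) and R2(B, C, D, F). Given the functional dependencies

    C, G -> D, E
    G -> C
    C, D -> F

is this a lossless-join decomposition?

Common attributes: R1 ∩ R2 = {B, C, D}.
Closure of {B, C, D}: C, D → F applies, adding F. So (B, C, D)⁺ = {B, C, D, F}.
This closure contains every attribute of R2, so R1 ∩ R2 → R2. The join is lossless.

Yes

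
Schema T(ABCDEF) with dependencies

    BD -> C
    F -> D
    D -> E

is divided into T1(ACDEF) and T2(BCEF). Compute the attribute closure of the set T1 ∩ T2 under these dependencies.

T1 ∩ T2 = {CEF}.
F → D applies, adding D
Closure: {CDEF}.

CDEF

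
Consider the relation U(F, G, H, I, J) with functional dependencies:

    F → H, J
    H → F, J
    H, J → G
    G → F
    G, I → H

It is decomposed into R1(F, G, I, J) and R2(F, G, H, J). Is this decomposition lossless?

Yes

Common attributes: R1 ∩ R2 = {F, G, J}.
Closure of {F, G, J}: F → H, J applies, adding H. So (F, G, J)⁺ = {F, G, H, J}.
This closure contains every attribute of R2, so R1 ∩ R2 → R2. The join is lossless.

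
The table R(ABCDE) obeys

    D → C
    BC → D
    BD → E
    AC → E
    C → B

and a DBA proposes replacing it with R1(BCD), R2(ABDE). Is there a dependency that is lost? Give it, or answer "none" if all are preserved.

D → C lies within R1.
BC → D lies within R1.
BD → E lies within R2.
AC → E: restricted closure across fragments reaches E.
C → B lies within R1.
Every dependency is enforceable on the fragments, so the decomposition is dependency-preserving.

none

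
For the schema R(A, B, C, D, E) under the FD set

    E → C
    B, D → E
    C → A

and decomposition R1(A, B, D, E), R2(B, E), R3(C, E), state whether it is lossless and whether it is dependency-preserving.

lossless but not dependency-preserving

Lossless test (chase): Rows 1 and 2 agree on E; apply E→C and equate their C entries. Rows 1 and 3 agree on E; apply E→C and equate their C entries. Rows 1 and 2 agree on C; apply C→A and equate their A entries. Rows 1 and 3 agree on C; apply C→A and equate their A entries. Row 1 is now all distinguished symbols — the join is lossless.
Dependency preservation: the restricted closure of {C} across the fragments never reaches {A}, so C → A cannot be enforced without a join — not preserved.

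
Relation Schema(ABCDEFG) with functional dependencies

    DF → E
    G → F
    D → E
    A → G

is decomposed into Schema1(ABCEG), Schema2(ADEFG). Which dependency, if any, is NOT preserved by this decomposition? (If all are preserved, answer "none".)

none

DF → E lies within Schema2.
G → F lies within Schema2.
D → E lies within Schema2.
A → G lies within Schema1.
Every dependency is enforceable on the fragments, so the decomposition is dependency-preserving.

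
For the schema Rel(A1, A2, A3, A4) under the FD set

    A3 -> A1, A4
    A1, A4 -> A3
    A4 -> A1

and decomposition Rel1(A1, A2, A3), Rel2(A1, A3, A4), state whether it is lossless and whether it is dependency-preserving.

Lossless test: (A1, A3)⁺ = {A1, A3, A4}, which contains all of one fragment — lossless.
Dependency preservation: every FD's attributes lie within a single fragment, so each can be enforced locally — preserved.

lossless and dependency-preserving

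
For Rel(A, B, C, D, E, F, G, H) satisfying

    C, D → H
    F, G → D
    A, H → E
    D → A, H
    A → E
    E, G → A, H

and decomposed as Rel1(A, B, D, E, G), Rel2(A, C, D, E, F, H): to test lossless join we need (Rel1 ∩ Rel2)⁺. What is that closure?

A, D, E, H

Rel1 ∩ Rel2 = {A, D, E}.
D → A, H applies, adding H
Closure: {A, D, E, H}.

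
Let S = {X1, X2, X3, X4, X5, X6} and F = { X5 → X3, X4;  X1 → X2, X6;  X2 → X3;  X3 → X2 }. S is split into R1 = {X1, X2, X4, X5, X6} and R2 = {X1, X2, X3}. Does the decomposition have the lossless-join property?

Common attributes: R1 ∩ R2 = {X1, X2}.
Closure of {X1, X2}: X1 → X2, X6 applies, adding X6; X2 → X3 applies, adding X3. So (X1, X2)⁺ = {X1, X2, X3, X6}.
This closure contains every attribute of R2, so R1 ∩ R2 → R2. The join is lossless.

Yes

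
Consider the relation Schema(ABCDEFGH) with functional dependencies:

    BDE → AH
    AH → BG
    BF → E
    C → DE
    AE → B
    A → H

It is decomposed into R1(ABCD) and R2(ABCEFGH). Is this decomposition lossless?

Common attributes: R1 ∩ R2 = {ABC}.
Closure of {ABC}: C → DE applies, adding DE; A → H applies, adding H; AH → BG applies, adding G. So (ABC)⁺ = {ABCDEGH}.
This closure contains every attribute of R1, so R1 ∩ R2 → R1. The join is lossless.

Yes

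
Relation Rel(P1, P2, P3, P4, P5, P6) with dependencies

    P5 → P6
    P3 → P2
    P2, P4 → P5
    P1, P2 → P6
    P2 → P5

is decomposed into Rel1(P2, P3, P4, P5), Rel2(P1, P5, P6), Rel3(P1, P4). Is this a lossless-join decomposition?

No

Chase test. Columns are P1, P2, P3, P4, P5, P6; row i has aⱼ where attribute j ∈ Reli, else bᵢⱼ.
Initial tableau (one row per fragment):
  row 1: b11 a2 a3 a4 a5 b16
  row 2: a1 b22 b23 b24 a5 a6
  row 3: a1 b32 b33 a4 b35 b36
Rows 1 and 2 agree on P5; apply P5→P6 and equate their P6 entries.
No row becomes fully distinguished — the join is lossy.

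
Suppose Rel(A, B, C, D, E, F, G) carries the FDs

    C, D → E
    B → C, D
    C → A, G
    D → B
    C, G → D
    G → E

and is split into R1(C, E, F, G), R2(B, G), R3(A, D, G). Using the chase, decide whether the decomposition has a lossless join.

No

Chase test. Columns are A, B, C, D, E, F, G; row i has aⱼ where attribute j ∈ Ri, else bᵢⱼ.
Initial tableau (one row per fragment):
  row 1: b11 b12 a3 b14 a5 a6 a7
  row 2: b21 a2 b23 b24 b25 b26 a7
  row 3: a1 b32 b33 a4 b35 b36 a7
Rows 1 and 2 agree on G; apply G→E and equate their E entries.
Rows 1 and 3 agree on G; apply G→E and equate their E entries.
No row becomes fully distinguished — the join is lossy.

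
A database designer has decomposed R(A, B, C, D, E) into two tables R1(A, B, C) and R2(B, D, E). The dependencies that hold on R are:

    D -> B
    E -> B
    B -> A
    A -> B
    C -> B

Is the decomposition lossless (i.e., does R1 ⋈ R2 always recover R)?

No

Common attributes: R1 ∩ R2 = {B}.
Closure of {B}: B → A applies, adding A. So (B)⁺ = {A, B}.
The closure contains neither all of R1 = {A, B, C} nor all of R2 = {B, D, E}, so the common attributes are not a superkey of either fragment. The join is lossy.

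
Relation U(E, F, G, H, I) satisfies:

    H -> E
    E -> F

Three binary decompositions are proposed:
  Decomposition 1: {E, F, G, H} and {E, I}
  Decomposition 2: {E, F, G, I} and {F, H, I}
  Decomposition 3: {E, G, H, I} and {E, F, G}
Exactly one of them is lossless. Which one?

Decomposition 3

Decomposition 1: common = {E}, closure = {E, F} → lossy.
Decomposition 2: common = {F, I}, closure = {F, I} → lossy.
Decomposition 3: common = {E, G}, closure = {E, F, G} → lossless.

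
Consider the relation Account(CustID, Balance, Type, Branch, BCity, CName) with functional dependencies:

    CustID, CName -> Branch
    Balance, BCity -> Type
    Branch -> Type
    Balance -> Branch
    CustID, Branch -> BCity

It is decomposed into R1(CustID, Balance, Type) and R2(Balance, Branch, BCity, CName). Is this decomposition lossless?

No

Common attributes: R1 ∩ R2 = {Balance}.
Closure of {Balance}: Balance → Branch applies, adding Branch; Branch → Type applies, adding Type. So (Balance)⁺ = {Balance, Type, Branch}.
The closure contains neither all of R1 = {CustID, Balance, Type} nor all of R2 = {Balance, Branch, BCity, CName}, so the common attributes are not a superkey of either fragment. The join is lossy.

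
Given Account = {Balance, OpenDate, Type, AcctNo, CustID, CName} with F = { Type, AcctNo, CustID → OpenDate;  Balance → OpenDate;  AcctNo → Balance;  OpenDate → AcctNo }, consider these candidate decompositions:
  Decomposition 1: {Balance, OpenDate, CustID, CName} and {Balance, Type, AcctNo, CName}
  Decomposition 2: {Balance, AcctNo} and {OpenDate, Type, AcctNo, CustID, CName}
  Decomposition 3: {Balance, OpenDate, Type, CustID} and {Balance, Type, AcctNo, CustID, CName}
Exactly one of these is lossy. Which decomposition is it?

Decomposition 1

Decomposition 1: common = {Balance, CName}, closure = {Balance, OpenDate, AcctNo, CName} → lossy.
Decomposition 2: common = {AcctNo}, closure = {Balance, OpenDate, AcctNo} → lossless.
Decomposition 3: common = {Balance, Type, CustID}, closure = {Balance, OpenDate, Type, AcctNo, CustID} → lossless.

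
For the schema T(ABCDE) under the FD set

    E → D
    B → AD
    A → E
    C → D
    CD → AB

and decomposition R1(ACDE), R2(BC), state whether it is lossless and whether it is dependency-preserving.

lossless but not dependency-preserving

Lossless test: (C)⁺ = {ABCDE}, which contains all of one fragment — lossless.
Dependency preservation: the restricted closure of {B} across the fragments never reaches {AD}, so B → AD cannot be enforced without a join — not preserved.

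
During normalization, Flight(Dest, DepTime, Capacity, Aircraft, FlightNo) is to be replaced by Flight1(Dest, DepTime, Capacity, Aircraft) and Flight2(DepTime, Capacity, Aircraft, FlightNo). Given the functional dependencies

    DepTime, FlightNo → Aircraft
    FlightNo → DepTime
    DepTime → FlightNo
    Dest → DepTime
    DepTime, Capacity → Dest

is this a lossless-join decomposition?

Common attributes: Flight1 ∩ Flight2 = {DepTime, Capacity, Aircraft}.
Closure of {DepTime, Capacity, Aircraft}: DepTime → FlightNo applies, adding FlightNo; DepTime, Capacity → Dest applies, adding Dest. So (DepTime, Capacity, Aircraft)⁺ = {Dest, DepTime, Capacity, Aircraft, FlightNo}.
This closure contains every attribute of Flight1, so Flight1 ∩ Flight2 → Flight1. The join is lossless.

Yes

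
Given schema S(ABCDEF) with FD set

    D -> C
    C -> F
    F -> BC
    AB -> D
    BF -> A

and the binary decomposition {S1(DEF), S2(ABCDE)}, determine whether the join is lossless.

Common attributes: S1 ∩ S2 = {DE}.
Closure of {DE}: D → C applies, adding C; C → F applies, adding F; F → BC applies, adding B; BF → A applies, adding A. So (DE)⁺ = {ABCDEF}.
This closure contains every attribute of S1, so S1 ∩ S2 → S1. The join is lossless.

Yes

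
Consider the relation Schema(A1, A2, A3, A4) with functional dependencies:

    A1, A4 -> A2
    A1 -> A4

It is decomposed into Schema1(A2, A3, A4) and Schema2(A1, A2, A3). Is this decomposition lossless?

Common attributes: Schema1 ∩ Schema2 = {A2, A3}.
No dependency enlarges {A2, A3}, so (A2, A3)⁺ = {A2, A3}.
The closure contains neither all of Schema1 = {A2, A3, A4} nor all of Schema2 = {A1, A2, A3}, so the common attributes are not a superkey of either fragment. The join is lossy.

No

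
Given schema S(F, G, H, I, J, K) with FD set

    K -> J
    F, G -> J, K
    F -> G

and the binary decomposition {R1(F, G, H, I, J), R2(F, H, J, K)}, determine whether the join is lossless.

Yes

Common attributes: R1 ∩ R2 = {F, H, J}.
Closure of {F, H, J}: F → G applies, adding G; F, G → J, K applies, adding K. So (F, H, J)⁺ = {F, G, H, J, K}.
This closure contains every attribute of R2, so R1 ∩ R2 → R2. The join is lossless.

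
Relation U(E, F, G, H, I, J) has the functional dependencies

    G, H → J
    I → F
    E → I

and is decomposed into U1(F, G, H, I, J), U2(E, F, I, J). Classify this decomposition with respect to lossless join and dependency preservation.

Lossless test: (F, I, J)⁺ = {F, I, J}, which is a superkey of neither fragment — lossy.
Dependency preservation: every FD's attributes lie within a single fragment, so each can be enforced locally — preserved.

lossy but dependency-preserving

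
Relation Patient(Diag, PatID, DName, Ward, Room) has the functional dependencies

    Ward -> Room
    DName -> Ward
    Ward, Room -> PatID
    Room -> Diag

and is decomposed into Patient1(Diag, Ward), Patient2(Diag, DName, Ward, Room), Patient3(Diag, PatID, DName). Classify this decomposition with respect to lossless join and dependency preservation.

Lossless test (chase): Rows 1 and 2 agree on Ward; apply Ward→Room and equate their Room entries. Rows 2 and 3 agree on DName; apply DName→Ward and equate their Ward entries. Rows 1 and 2 agree on Ward, Room; apply Ward, Room→PatID and equate their PatID entries. Rows 1 and 3 agree on Ward; apply Ward→Room and equate their Room entries. Rows 1 and 3 agree on Ward, Room; apply Ward, Room→PatID and equate their PatID entries. Row 2 is now all distinguished symbols — the join is lossless.
Dependency preservation: the restricted closure of {Ward, Room} across the fragments never reaches {PatID}, so Ward, Room → PatID cannot be enforced without a join — not preserved.

lossless but not dependency-preserving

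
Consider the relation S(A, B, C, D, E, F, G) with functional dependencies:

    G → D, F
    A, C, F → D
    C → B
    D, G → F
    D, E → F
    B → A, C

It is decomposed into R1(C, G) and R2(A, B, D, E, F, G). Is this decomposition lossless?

Common attributes: R1 ∩ R2 = {G}.
Closure of {G}: G → D, F applies, adding D, F. So (G)⁺ = {D, F, G}.
The closure contains neither all of R1 = {C, G} nor all of R2 = {A, B, D, E, F, G}, so the common attributes are not a superkey of either fragment. The join is lossy.

No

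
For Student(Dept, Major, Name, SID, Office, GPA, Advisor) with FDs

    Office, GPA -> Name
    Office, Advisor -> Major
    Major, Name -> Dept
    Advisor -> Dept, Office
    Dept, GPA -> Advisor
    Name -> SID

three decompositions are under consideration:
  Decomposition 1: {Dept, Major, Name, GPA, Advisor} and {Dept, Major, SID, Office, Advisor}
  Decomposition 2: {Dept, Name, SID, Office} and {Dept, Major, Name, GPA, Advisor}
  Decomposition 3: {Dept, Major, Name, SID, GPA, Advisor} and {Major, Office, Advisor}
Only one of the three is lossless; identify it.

Decomposition 1: common = {Dept, Major, Advisor}, closure = {Dept, Major, Office, Advisor} → lossy.
Decomposition 2: common = {Dept, Name}, closure = {Dept, Name, SID} → lossy.
Decomposition 3: common = {Major, Advisor}, closure = {Dept, Major, Office, Advisor} → lossless.

Decomposition 3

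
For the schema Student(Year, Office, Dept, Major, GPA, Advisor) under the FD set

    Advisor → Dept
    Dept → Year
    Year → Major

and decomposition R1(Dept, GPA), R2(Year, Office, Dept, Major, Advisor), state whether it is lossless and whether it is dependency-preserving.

Lossless test: (Dept)⁺ = {Year, Dept, Major}, which is a superkey of neither fragment — lossy.
Dependency preservation: every FD's attributes lie within a single fragment, so each can be enforced locally — preserved.

lossy but dependency-preserving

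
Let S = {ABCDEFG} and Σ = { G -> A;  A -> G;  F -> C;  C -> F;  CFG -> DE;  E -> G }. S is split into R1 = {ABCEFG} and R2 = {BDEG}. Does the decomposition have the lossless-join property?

Common attributes: R1 ∩ R2 = {BEG}.
Closure of {BEG}: G → A applies, adding A. So (BEG)⁺ = {ABEG}.
The closure contains neither all of R1 = {ABCEFG} nor all of R2 = {BDEG}, so the common attributes are not a superkey of either fragment. The join is lossy.

No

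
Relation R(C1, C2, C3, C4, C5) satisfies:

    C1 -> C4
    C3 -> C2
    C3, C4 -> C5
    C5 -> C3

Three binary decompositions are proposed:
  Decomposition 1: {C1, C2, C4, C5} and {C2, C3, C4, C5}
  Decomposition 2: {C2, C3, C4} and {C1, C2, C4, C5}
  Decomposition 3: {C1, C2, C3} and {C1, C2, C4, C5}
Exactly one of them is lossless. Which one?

Decomposition 1

Decomposition 1: common = {C2, C4, C5}, closure = {C2, C3, C4, C5} → lossless.
Decomposition 2: common = {C2, C4}, closure = {C2, C4} → lossy.
Decomposition 3: common = {C1, C2}, closure = {C1, C2, C4} → lossy.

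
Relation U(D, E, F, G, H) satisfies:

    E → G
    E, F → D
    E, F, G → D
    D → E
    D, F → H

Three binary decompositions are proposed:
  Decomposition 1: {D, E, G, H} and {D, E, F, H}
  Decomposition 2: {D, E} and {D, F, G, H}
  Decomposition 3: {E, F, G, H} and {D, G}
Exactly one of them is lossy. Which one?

Decomposition 3

Decomposition 1: common = {D, E, H}, closure = {D, E, G, H} → lossless.
Decomposition 2: common = {D}, closure = {D, E, G} → lossless.
Decomposition 3: common = {G}, closure = {G} → lossy.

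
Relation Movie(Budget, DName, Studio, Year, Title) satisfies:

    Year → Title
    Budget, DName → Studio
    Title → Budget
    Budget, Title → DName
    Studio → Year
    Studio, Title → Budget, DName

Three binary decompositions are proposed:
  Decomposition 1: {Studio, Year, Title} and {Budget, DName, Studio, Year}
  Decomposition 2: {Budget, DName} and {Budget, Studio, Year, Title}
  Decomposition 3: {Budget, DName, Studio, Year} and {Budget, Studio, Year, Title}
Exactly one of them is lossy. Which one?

Decomposition 1: common = {Studio, Year}, closure = {Budget, DName, Studio, Year, Title} → lossless.
Decomposition 2: common = {Budget}, closure = {Budget} → lossy.
Decomposition 3: common = {Budget, Studio, Year}, closure = {Budget, DName, Studio, Year, Title} → lossless.

Decomposition 2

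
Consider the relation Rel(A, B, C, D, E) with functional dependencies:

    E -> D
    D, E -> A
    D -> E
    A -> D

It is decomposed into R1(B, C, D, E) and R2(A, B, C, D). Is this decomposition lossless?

Common attributes: R1 ∩ R2 = {B, C, D}.
Closure of {B, C, D}: D → E applies, adding E; D, E → A applies, adding A. So (B, C, D)⁺ = {A, B, C, D, E}.
This closure contains every attribute of R1, so R1 ∩ R2 → R1. The join is lossless.

Yes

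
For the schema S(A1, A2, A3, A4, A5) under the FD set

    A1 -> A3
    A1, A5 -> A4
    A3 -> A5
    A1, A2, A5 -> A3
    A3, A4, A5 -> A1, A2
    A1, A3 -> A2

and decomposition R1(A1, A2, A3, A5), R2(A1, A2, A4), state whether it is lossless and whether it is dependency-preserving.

lossless but not dependency-preserving

Lossless test: (A1, A2)⁺ = {A1, A2, A3, A4, A5}, which contains all of one fragment — lossless.
Dependency preservation: the restricted closure of {A3, A4, A5} across the fragments never reaches {A1, A2}, so A3, A4, A5 → A1, A2 cannot be enforced without a join — not preserved.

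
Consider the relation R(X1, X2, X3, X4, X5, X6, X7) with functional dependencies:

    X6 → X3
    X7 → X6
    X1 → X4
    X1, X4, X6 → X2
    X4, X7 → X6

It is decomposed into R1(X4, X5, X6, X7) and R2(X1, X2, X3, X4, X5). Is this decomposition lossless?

No

Common attributes: R1 ∩ R2 = {X4, X5}.
No dependency enlarges {X4, X5}, so (X4, X5)⁺ = {X4, X5}.
The closure contains neither all of R1 = {X4, X5, X6, X7} nor all of R2 = {X1, X2, X3, X4, X5}, so the common attributes are not a superkey of either fragment. The join is lossy.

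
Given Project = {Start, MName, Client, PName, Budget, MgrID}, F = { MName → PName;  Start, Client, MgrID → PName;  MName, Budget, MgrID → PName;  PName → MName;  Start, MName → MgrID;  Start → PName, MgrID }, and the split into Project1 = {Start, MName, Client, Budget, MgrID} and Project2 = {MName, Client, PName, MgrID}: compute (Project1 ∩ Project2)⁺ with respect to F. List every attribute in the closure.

MName, Client, PName, MgrID

Project1 ∩ Project2 = {MName, Client, MgrID}.
MName → PName applies, adding PName
Closure: {MName, Client, PName, MgrID}.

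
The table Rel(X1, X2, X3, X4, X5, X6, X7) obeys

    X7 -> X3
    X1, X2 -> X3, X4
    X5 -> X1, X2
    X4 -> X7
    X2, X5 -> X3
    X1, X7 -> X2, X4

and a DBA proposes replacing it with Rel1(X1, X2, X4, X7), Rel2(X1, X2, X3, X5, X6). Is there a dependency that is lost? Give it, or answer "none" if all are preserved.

X7 -> X3

Check X7 → X3: no single fragment contains all of {X3, X7}, and the restricted closure of {X7} across the fragments never reaches {X3}.
X1, X2 → X3, X4 is preserved.
X5 → X1, X2 is preserved.
X4 → X7 is preserved.
X2, X5 → X3 is preserved.
X1, X7 → X2, X4 is preserved.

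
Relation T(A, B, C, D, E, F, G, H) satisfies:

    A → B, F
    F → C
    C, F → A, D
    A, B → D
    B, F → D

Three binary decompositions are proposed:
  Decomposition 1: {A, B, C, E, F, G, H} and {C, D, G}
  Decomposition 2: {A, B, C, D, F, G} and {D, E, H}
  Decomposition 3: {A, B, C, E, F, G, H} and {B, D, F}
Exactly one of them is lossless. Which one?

Decomposition 1: common = {C, G}, closure = {C, G} → lossy.
Decomposition 2: common = {D}, closure = {D} → lossy.
Decomposition 3: common = {B, F}, closure = {A, B, C, D, F} → lossless.

Decomposition 3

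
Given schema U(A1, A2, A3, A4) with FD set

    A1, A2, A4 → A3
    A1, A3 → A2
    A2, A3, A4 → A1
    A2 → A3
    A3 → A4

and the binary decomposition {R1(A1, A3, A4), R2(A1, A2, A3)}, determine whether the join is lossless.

Yes

Common attributes: R1 ∩ R2 = {A1, A3}.
Closure of {A1, A3}: A1, A3 → A2 applies, adding A2; A3 → A4 applies, adding A4. So (A1, A3)⁺ = {A1, A2, A3, A4}.
This closure contains every attribute of R1, so R1 ∩ R2 → R1. The join is lossless.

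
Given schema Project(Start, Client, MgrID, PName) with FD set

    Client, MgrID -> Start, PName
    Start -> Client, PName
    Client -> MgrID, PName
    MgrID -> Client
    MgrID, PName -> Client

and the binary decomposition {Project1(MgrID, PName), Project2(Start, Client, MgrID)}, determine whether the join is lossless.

Yes

Common attributes: Project1 ∩ Project2 = {MgrID}.
Closure of {MgrID}: MgrID → Client applies, adding Client; Client, MgrID → Start, PName applies, adding Start, PName. So (MgrID)⁺ = {Start, Client, MgrID, PName}.
This closure contains every attribute of Project1, so Project1 ∩ Project2 → Project1. The join is lossless.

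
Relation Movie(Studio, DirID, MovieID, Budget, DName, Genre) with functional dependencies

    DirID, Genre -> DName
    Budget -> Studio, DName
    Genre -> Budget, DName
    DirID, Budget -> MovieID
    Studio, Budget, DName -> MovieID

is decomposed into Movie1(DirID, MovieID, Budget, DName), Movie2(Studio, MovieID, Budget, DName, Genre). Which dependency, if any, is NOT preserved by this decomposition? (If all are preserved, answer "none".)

DirID, Genre → DName: restricted closure across fragments reaches DName.
Budget → Studio, DName lies within Movie2.
Genre → Budget, DName lies within Movie2.
DirID, Budget → MovieID lies within Movie1.
Studio, Budget, DName → MovieID lies within Movie2.
Every dependency is enforceable on the fragments, so the decomposition is dependency-preserving.

none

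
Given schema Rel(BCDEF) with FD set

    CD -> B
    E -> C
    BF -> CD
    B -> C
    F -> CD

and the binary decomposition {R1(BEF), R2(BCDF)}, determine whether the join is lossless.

Yes

Common attributes: R1 ∩ R2 = {BF}.
Closure of {BF}: BF → CD applies, adding CD. So (BF)⁺ = {BCDF}.
This closure contains every attribute of R2, so R1 ∩ R2 → R2. The join is lossless.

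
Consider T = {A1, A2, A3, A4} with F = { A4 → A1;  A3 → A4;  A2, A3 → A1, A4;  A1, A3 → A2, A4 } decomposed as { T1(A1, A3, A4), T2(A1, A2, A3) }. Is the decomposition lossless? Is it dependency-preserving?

Lossless test: (A1, A3)⁺ = {A1, A2, A3, A4}, which contains all of one fragment — lossless.
Dependency preservation: A2, A3 → A1, A4; A1, A3 → A2, A4 are not contained in any single fragment, but the restricted closure of each left-hand side across the fragments still reaches the right-hand side; the remaining FDs each lie inside some fragment. All dependencies are preserved.

lossless and dependency-preserving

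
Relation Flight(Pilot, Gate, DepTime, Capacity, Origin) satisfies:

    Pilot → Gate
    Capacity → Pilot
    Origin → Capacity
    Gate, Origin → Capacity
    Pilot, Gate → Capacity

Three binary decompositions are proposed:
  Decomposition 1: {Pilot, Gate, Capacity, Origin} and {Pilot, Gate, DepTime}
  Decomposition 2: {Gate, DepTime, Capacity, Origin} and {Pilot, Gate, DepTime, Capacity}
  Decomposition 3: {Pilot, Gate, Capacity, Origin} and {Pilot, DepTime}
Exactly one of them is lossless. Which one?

Decomposition 1: common = {Pilot, Gate}, closure = {Pilot, Gate, Capacity} → lossy.
Decomposition 2: common = {Gate, DepTime, Capacity}, closure = {Pilot, Gate, DepTime, Capacity} → lossless.
Decomposition 3: common = {Pilot}, closure = {Pilot, Gate, Capacity} → lossy.

Decomposition 2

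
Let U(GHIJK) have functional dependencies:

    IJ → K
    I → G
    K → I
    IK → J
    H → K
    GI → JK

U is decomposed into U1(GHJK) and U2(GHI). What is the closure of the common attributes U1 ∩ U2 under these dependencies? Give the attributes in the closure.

GHIJK

U1 ∩ U2 = {GH}.
H → K applies, adding K
K → I applies, adding I
IK → J applies, adding J
Closure: {GHIJK}.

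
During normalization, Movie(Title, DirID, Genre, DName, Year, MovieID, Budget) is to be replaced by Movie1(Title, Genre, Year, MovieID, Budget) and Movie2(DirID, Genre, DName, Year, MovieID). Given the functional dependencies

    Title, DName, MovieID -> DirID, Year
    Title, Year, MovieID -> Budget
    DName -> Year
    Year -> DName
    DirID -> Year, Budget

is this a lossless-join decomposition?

Common attributes: Movie1 ∩ Movie2 = {Genre, Year, MovieID}.
Closure of {Genre, Year, MovieID}: Year → DName applies, adding DName. So (Genre, Year, MovieID)⁺ = {Genre, DName, Year, MovieID}.
The closure contains neither all of Movie1 = {Title, Genre, Year, MovieID, Budget} nor all of Movie2 = {DirID, Genre, DName, Year, MovieID}, so the common attributes are not a superkey of either fragment. The join is lossy.

No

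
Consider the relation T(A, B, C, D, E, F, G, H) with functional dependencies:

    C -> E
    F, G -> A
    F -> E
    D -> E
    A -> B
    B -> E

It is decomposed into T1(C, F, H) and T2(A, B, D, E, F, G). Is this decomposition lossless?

Common attributes: T1 ∩ T2 = {F}.
Closure of {F}: F → E applies, adding E. So (F)⁺ = {E, F}.
The closure contains neither all of T1 = {C, F, H} nor all of T2 = {A, B, D, E, F, G}, so the common attributes are not a superkey of either fragment. The join is lossy.

No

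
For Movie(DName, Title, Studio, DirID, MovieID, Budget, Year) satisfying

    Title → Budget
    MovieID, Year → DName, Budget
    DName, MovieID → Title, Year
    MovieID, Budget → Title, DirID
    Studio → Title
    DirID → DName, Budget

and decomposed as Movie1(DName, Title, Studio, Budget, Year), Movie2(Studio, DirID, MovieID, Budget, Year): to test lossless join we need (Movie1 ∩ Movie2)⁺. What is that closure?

Title, Studio, Budget, Year

Movie1 ∩ Movie2 = {Studio, Budget, Year}.
Studio → Title applies, adding Title
Closure: {Title, Studio, Budget, Year}.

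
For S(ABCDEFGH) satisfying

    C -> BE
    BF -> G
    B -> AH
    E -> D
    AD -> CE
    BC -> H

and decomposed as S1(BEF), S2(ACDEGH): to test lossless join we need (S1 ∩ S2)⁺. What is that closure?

DE

S1 ∩ S2 = {E}.
E → D applies, adding D
Closure: {DE}.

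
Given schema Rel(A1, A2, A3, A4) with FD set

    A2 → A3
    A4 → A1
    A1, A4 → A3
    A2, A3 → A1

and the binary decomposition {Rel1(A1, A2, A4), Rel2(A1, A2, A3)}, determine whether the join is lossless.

Common attributes: Rel1 ∩ Rel2 = {A1, A2}.
Closure of {A1, A2}: A2 → A3 applies, adding A3. So (A1, A2)⁺ = {A1, A2, A3}.
This closure contains every attribute of Rel2, so Rel1 ∩ Rel2 → Rel2. The join is lossless.

Yes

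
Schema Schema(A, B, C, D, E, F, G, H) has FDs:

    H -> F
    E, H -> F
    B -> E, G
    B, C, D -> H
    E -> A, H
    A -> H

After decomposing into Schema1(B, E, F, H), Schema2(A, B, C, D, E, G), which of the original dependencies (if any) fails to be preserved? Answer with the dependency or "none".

Check A → H: no single fragment contains all of {A, H}, and the restricted closure of {A} across the fragments never reaches {H}.
H → F is preserved.
E, H → F is preserved.
B → E, G is preserved.
B, C, D → H is preserved.
E → A, H is preserved.

A -> H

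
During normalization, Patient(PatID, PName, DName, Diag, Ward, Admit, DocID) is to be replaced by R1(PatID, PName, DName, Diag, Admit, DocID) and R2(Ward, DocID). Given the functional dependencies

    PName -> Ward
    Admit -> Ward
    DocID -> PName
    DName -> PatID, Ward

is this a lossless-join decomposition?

Common attributes: R1 ∩ R2 = {DocID}.
Closure of {DocID}: DocID → PName applies, adding PName; PName → Ward applies, adding Ward. So (DocID)⁺ = {PName, Ward, DocID}.
This closure contains every attribute of R2, so R1 ∩ R2 → R2. The join is lossless.

Yes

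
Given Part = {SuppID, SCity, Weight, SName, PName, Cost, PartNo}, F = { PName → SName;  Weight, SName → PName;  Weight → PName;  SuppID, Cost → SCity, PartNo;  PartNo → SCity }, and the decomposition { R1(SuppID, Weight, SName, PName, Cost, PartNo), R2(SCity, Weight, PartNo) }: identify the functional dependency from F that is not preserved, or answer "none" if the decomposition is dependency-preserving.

PName → SName lies within R1.
Weight, SName → PName lies within R1.
Weight → PName lies within R1.
SuppID, Cost → SCity, PartNo: restricted closure across fragments reaches SCity, PartNo.
PartNo → SCity lies within R2.
Every dependency is enforceable on the fragments, so the decomposition is dependency-preserving.

none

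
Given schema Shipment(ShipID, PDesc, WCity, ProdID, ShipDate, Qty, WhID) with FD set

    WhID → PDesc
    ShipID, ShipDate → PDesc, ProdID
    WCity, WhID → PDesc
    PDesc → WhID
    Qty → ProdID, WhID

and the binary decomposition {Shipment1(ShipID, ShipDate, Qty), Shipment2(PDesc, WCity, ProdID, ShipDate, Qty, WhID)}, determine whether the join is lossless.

Common attributes: Shipment1 ∩ Shipment2 = {ShipDate, Qty}.
Closure of {ShipDate, Qty}: Qty → ProdID, WhID applies, adding ProdID, WhID; WhID → PDesc applies, adding PDesc. So (ShipDate, Qty)⁺ = {PDesc, ProdID, ShipDate, Qty, WhID}.
The closure contains neither all of Shipment1 = {ShipID, ShipDate, Qty} nor all of Shipment2 = {PDesc, WCity, ProdID, ShipDate, Qty, WhID}, so the common attributes are not a superkey of either fragment. The join is lossy.

No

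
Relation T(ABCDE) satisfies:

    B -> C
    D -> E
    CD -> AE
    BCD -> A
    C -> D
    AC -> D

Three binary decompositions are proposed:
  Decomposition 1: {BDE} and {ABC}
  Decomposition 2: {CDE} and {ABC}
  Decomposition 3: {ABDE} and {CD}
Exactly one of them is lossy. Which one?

Decomposition 1: common = {B}, closure = {ABCDE} → lossless.
Decomposition 2: common = {C}, closure = {ACDE} → lossless.
Decomposition 3: common = {D}, closure = {DE} → lossy.

Decomposition 3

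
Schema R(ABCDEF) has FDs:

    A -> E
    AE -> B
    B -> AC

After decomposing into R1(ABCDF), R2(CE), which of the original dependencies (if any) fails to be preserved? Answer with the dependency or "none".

A -> E

Check A → E: no single fragment contains all of {AE}, and the restricted closure of {A} across the fragments never reaches {E}.
AE → B is preserved.
B → AC is preserved.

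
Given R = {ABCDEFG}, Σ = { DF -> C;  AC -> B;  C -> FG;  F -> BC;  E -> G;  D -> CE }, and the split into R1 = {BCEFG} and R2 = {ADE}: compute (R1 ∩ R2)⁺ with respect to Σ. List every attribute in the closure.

EG

R1 ∩ R2 = {E}.
E → G applies, adding G
Closure: {EG}.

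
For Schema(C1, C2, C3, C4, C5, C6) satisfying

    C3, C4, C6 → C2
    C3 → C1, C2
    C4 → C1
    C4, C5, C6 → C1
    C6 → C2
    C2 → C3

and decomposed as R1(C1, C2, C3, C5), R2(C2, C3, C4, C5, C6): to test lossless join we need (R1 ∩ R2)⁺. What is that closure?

C1, C2, C3, C5

R1 ∩ R2 = {C2, C3, C5}.
C3 → C1, C2 applies, adding C1
Closure: {C1, C2, C3, C5}.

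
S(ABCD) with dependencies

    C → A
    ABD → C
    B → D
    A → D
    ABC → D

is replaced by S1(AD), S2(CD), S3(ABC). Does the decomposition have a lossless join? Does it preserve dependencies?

lossless but not dependency-preserving

Lossless test (chase): Rows 2 and 3 agree on C; apply C→A and equate their A entries. Rows 1 and 3 agree on A; apply A→D and equate their D entries. Row 3 is now all distinguished symbols — the join is lossless.
Dependency preservation: the restricted closure of {B} across the fragments never reaches {D}, so B → D cannot be enforced without a join — not preserved.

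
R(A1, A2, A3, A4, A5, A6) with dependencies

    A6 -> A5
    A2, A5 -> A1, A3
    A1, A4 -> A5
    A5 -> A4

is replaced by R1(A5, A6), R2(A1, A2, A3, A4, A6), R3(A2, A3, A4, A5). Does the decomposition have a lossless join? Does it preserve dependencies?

lossless but not dependency-preserving

Lossless test (chase): Rows 1 and 2 agree on A6; apply A6→A5 and equate their A5 entries. Rows 2 and 3 agree on A2, A5; apply A2, A5→A1, A3 and equate their A1, A3 entries. Rows 1 and 2 agree on A5; apply A5→A4 and equate their A4 entries. Row 2 is now all distinguished symbols — the join is lossless.
Dependency preservation: the restricted closure of {A2, A5} across the fragments never reaches {A1, A3}, so A2, A5 → A1, A3 cannot be enforced without a join — not preserved.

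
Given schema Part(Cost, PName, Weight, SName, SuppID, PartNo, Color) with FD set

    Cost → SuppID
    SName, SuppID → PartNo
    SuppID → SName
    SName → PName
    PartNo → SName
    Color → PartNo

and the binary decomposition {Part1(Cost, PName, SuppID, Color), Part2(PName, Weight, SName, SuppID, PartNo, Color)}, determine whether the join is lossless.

No

Common attributes: Part1 ∩ Part2 = {PName, SuppID, Color}.
Closure of {PName, SuppID, Color}: SuppID → SName applies, adding SName; Color → PartNo applies, adding PartNo. So (PName, SuppID, Color)⁺ = {PName, SName, SuppID, PartNo, Color}.
The closure contains neither all of Part1 = {Cost, PName, SuppID, Color} nor all of Part2 = {PName, Weight, SName, SuppID, PartNo, Color}, so the common attributes are not a superkey of either fragment. The join is lossy.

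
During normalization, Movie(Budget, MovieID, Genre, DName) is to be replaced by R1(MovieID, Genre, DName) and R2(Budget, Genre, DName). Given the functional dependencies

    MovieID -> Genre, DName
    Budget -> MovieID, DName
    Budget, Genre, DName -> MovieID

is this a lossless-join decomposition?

Common attributes: R1 ∩ R2 = {Genre, DName}.
No dependency enlarges {Genre, DName}, so (Genre, DName)⁺ = {Genre, DName}.
The closure contains neither all of R1 = {MovieID, Genre, DName} nor all of R2 = {Budget, Genre, DName}, so the common attributes are not a superkey of either fragment. The join is lossy.

No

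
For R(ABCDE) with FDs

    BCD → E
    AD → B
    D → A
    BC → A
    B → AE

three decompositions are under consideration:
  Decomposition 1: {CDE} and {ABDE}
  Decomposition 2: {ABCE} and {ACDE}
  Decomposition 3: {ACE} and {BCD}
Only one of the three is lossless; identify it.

Decomposition 1

Decomposition 1: common = {DE}, closure = {ABDE} → lossless.
Decomposition 2: common = {ACE}, closure = {ACE} → lossy.
Decomposition 3: common = {C}, closure = {C} → lossy.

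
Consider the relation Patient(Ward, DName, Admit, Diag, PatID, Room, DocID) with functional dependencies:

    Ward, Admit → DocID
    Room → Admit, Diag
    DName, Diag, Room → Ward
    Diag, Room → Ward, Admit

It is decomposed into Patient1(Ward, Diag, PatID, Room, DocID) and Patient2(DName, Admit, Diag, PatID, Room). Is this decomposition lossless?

Yes

Common attributes: Patient1 ∩ Patient2 = {Diag, PatID, Room}.
Closure of {Diag, PatID, Room}: Room → Admit, Diag applies, adding Admit; Diag, Room → Ward, Admit applies, adding Ward; Ward, Admit → DocID applies, adding DocID. So (Diag, PatID, Room)⁺ = {Ward, Admit, Diag, PatID, Room, DocID}.
This closure contains every attribute of Patient1, so Patient1 ∩ Patient2 → Patient1. The join is lossless.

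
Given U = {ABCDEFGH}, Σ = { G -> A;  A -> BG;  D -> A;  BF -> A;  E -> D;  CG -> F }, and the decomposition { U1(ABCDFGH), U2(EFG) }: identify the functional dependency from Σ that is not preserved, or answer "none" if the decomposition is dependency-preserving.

Check E → D: no single fragment contains all of {DE}, and the restricted closure of {E} across the fragments never reaches {D}.
G → A is preserved.
A → BG is preserved.
D → A is preserved.
BF → A is preserved.
CG → F is preserved.

E -> D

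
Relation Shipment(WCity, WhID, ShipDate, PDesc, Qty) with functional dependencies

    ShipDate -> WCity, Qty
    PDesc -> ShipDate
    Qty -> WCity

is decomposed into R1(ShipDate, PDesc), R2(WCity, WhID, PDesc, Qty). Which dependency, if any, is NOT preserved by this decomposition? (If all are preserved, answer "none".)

Check ShipDate → WCity, Qty: no single fragment contains all of {WCity, ShipDate, Qty}, and the restricted closure of {ShipDate} across the fragments never reaches {WCity, Qty}.
PDesc → ShipDate is preserved.
Qty → WCity is preserved.

ShipDate -> WCity, Qty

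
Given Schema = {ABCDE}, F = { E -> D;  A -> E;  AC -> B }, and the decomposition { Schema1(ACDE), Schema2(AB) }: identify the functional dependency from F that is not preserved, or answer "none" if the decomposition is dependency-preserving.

Check AC → B: no single fragment contains all of {ABC}, and the restricted closure of {AC} across the fragments never reaches {B}.
E → D is preserved.
A → E is preserved.

AC -> B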